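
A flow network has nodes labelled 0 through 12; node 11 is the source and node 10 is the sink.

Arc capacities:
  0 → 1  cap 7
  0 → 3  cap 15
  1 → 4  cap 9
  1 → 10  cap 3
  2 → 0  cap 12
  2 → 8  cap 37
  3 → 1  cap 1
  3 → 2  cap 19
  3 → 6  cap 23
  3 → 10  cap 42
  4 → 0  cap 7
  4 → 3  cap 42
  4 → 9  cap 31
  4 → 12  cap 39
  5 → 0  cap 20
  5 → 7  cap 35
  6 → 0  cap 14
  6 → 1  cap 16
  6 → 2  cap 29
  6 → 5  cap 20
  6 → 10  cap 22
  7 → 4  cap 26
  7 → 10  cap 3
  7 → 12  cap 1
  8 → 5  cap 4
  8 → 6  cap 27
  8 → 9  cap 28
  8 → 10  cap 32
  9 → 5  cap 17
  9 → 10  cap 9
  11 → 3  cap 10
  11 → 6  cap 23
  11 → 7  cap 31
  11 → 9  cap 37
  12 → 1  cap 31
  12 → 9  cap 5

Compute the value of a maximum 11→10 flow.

Maximum flow value: 89

augment #1: 11→3→10 bottleneck 10, total now 10
augment #2: 11→6→10 bottleneck 22, total now 32
augment #3: 11→7→10 bottleneck 3, total now 35
augment #4: 11→9→10 bottleneck 9, total now 44
augment #5: 11→6→1→10 bottleneck 1, total now 45
augment #6: 11→7→4→3→10 bottleneck 26, total now 71
augment #7: 11→7→12→1→10 bottleneck 1, total now 72
augment #8: 11→9→5→0→1→10 bottleneck 1, total now 73
augment #9: 11→9→5→0→3→10 bottleneck 6, total now 79
augment #10: 11→9→5→0→3→2→8→10 bottleneck 9, total now 88
augment #11: 11→9→5→0→1→6→2→8→10 bottleneck 1, total now 89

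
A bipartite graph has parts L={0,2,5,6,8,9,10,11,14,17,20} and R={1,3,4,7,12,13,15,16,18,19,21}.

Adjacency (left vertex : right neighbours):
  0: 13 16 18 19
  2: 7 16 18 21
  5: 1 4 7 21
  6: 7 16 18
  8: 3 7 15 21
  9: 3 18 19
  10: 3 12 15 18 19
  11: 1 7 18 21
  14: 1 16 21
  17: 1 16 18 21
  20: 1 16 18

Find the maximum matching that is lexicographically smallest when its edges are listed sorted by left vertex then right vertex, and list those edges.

Lex-smallest maximum matching: {(0,13), (2,7), (5,4), (6,16), (8,3), (9,19), (10,12), (11,1), (14,21), (17,18)}

|M| = 10 (so the lex-smallest maximum matching has 10 edges)
process left vertices in ascending order; for each, take the smallest-labelled available neighbour that still permits 10 edges overall, or leave it unmatched if none does
lex-smallest matching: {0-13, 2-7, 5-4, 6-16, 8-3, 9-19, 10-12, 11-1, 14-21, 17-18}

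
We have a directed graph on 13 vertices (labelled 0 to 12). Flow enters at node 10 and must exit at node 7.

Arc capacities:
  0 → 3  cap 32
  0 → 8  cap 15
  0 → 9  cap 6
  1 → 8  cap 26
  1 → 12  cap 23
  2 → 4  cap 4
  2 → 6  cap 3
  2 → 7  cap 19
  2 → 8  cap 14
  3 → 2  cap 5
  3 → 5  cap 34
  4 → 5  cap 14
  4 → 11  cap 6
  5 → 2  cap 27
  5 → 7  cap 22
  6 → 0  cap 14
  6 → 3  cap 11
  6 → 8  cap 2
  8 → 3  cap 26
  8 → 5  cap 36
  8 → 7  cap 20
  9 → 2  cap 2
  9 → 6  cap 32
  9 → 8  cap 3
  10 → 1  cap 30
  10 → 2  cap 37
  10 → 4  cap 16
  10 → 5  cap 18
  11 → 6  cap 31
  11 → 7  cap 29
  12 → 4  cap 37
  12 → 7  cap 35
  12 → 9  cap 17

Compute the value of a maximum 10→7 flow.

Maximum flow value: 90

augment #1: 10→2→7 bottleneck 19, total now 19
augment #2: 10→5→7 bottleneck 18, total now 37
augment #3: 10→1→8→7 bottleneck 20, total now 57
augment #4: 10→1→12→7 bottleneck 10, total now 67
augment #5: 10→4→5→7 bottleneck 4, total now 71
augment #6: 10→4→11→7 bottleneck 6, total now 77
augment #7: 10→2→8→1→12→7 bottleneck 13, total now 90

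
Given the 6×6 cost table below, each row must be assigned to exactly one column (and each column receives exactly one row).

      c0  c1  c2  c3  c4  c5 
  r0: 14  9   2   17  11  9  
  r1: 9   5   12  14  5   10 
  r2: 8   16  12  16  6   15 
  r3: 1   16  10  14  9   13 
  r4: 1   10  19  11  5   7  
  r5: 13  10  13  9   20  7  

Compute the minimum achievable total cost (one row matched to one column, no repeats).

optimal assignment: row0→col2 (cost 2), row1→col1 (cost 5), row2→col4 (cost 6), row3→col0 (cost 1), row4→col5 (cost 7), row5→col3 (cost 9)
total = 2 + 5 + 6 + 1 + 7 + 9 = 30

Minimum assignment cost: 30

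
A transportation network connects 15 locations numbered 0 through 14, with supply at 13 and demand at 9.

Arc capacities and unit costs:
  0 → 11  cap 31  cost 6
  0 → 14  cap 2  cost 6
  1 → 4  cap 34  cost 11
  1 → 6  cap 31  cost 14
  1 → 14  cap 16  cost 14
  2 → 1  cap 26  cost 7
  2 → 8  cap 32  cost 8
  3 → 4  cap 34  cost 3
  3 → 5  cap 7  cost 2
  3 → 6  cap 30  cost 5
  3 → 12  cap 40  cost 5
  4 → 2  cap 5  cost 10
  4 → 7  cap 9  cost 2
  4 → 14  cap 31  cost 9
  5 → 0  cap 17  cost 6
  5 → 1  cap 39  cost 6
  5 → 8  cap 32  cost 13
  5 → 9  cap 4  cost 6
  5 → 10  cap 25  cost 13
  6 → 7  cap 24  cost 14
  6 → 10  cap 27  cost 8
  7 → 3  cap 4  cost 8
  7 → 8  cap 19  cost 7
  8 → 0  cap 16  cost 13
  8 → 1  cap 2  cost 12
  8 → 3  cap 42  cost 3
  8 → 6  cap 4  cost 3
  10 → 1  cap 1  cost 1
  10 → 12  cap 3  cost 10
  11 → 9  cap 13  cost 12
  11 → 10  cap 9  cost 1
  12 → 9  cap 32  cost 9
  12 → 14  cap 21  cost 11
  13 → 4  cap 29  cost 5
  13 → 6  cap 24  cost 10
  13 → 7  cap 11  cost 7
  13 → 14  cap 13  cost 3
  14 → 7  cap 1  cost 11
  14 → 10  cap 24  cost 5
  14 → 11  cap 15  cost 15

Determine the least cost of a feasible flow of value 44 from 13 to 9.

Minimum cost for 44 units: 1433

shortest-cost path #1: 13→7→3→5→9 push 4 @ unit cost 23 (adds 92)
shortest-cost path #2: 13→14→10→12→9 push 3 @ unit cost 27 (adds 81)
shortest-cost path #3: 13→14→11→9 push 10 @ unit cost 30 (adds 300)
shortest-cost path #4: 13→7→8→3→12→9 push 7 @ unit cost 31 (adds 217)
shortest-cost path #5: 13→4→7→8→3→12→9 push 9 @ unit cost 31 (adds 279)
shortest-cost path #6: 13→6→10→14→11→9 push 3 @ unit cost 40 (adds 120)
shortest-cost path #7: 13→4→2→8→3→12→9 push 5 @ unit cost 40 (adds 200)
shortest-cost path #8: 13→6→7→8→3→12→9 push 3 @ unit cost 48 (adds 144)
total cost = 1433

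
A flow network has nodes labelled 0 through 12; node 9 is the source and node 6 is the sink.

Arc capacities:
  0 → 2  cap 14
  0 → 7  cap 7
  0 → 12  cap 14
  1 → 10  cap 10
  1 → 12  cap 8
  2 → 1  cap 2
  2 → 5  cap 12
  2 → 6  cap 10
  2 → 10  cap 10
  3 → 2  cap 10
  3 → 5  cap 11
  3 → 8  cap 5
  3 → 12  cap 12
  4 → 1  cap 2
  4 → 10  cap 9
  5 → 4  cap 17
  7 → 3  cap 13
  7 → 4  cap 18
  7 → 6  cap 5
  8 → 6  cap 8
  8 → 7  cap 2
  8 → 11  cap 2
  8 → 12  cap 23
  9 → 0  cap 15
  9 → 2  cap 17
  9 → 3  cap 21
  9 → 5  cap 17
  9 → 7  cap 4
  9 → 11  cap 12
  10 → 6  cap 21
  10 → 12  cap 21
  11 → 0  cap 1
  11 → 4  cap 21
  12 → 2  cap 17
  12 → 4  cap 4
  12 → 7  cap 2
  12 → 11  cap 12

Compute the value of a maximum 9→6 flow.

Maximum flow value: 41

augment #1: 9→2→6 bottleneck 10, total now 10
augment #2: 9→7→6 bottleneck 4, total now 14
augment #3: 9→0→7→6 bottleneck 1, total now 15
augment #4: 9→2→10→6 bottleneck 7, total now 22
augment #5: 9→3→8→6 bottleneck 5, total now 27
augment #6: 9→0→2→10→6 bottleneck 3, total now 30
augment #7: 9→5→4→10→6 bottleneck 9, total now 39
augment #8: 9→0→2→1→10→6 bottleneck 2, total now 41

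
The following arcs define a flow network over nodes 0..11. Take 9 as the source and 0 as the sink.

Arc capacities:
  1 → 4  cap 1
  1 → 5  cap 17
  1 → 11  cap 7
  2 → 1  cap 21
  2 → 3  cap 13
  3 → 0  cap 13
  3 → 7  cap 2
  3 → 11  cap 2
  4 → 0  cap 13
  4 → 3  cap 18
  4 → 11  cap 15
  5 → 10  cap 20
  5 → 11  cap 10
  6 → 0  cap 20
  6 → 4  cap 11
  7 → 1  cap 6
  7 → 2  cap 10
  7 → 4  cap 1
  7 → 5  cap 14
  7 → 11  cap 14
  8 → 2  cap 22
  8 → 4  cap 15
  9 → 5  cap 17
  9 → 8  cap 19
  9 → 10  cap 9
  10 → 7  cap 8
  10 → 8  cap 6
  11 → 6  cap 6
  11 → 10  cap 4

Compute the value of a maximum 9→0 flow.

Maximum flow value: 32

augment #1: 9→8→4→0 bottleneck 13, total now 13
augment #2: 9→5→11→6→0 bottleneck 6, total now 19
augment #3: 9→8→2→3→0 bottleneck 6, total now 25
augment #4: 9→10→7→2→3→0 bottleneck 7, total now 32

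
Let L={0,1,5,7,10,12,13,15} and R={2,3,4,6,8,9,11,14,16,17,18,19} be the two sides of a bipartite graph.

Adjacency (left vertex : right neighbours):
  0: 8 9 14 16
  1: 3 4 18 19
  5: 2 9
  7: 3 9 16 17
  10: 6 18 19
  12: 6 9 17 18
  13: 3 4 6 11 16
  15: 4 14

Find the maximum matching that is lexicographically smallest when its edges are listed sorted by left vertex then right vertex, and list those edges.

Lex-smallest maximum matching: {(0,8), (1,3), (5,2), (7,9), (10,6), (12,17), (13,4), (15,14)}

|M| = 8 (so the lex-smallest maximum matching has 8 edges)
process left vertices in ascending order; for each, take the smallest-labelled available neighbour that still permits 8 edges overall, or leave it unmatched if none does
lex-smallest matching: {0-8, 1-3, 5-2, 7-9, 10-6, 12-17, 13-4, 15-14}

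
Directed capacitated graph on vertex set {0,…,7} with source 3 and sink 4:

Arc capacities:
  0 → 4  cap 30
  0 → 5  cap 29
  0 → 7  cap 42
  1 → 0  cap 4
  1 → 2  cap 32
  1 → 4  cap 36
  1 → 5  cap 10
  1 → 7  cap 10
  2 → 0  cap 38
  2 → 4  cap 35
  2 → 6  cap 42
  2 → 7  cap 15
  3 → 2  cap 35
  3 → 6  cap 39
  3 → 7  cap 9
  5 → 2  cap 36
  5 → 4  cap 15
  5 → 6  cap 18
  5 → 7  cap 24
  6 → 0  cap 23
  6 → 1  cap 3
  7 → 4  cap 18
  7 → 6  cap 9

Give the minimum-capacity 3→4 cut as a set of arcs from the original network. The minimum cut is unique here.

augment #1: 3→2→4 push 35
augment #2: 3→7→4 push 9
augment #3: 3→6→0→4 push 23
augment #4: 3→6→1→4 push 3
max flow = 70; residual-reachable set from 3 gives S-side
cut edges (S→T): {(3,2), (3,7), (6,0), (6,1)} total cap 70

Min-cut arcs: {(3,2), (3,7), (6,0), (6,1)} (total capacity 70)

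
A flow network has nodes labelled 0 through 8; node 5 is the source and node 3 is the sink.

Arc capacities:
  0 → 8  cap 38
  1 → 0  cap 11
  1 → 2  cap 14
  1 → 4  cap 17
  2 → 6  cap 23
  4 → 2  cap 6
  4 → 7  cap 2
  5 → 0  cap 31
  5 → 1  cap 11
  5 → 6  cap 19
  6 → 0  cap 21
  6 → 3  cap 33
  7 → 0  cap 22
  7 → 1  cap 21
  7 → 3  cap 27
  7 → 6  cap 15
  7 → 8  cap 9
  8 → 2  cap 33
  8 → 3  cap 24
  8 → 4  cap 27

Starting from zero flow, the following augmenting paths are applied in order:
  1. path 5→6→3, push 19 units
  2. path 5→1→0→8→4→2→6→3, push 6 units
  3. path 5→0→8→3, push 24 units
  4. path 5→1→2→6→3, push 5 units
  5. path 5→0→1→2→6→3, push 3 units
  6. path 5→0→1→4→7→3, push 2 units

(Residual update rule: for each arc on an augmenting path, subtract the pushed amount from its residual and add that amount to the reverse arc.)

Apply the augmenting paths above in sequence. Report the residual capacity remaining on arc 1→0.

Residual capacity of (1,0): 10

after path 1 (5→6→3, push 19): res(1,0)=11
after path 2 (5→1→0→8→4→2→6→3, push 6): res(1,0)=5
after path 3 (5→0→8→3, push 24): res(1,0)=5
after path 4 (5→1→2→6→3, push 5): res(1,0)=5
after path 5 (5→0→1→2→6→3, push 3): res(1,0)=8
after path 6 (5→0→1→4→7→3, push 2): res(1,0)=10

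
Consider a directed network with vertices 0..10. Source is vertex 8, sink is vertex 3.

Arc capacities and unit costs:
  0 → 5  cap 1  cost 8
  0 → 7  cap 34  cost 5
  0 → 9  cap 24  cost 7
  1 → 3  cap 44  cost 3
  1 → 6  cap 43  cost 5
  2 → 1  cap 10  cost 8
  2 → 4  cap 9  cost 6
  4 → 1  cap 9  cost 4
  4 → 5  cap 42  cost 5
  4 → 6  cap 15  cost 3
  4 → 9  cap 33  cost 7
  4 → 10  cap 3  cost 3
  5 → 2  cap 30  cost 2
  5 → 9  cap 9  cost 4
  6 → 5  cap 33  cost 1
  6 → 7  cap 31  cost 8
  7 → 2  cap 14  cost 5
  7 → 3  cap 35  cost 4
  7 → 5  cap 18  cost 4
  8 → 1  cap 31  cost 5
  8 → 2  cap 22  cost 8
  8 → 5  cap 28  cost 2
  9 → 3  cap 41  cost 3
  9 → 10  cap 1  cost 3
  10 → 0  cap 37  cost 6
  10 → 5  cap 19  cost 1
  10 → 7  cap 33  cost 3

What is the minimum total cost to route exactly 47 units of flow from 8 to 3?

shortest-cost path #1: 8→1→3 push 31 @ unit cost 8 (adds 248)
shortest-cost path #2: 8→5→9→3 push 9 @ unit cost 9 (adds 81)
shortest-cost path #3: 8→5→2→1→3 push 7 @ unit cost 15 (adds 105)
total cost = 434

Minimum cost for 47 units: 434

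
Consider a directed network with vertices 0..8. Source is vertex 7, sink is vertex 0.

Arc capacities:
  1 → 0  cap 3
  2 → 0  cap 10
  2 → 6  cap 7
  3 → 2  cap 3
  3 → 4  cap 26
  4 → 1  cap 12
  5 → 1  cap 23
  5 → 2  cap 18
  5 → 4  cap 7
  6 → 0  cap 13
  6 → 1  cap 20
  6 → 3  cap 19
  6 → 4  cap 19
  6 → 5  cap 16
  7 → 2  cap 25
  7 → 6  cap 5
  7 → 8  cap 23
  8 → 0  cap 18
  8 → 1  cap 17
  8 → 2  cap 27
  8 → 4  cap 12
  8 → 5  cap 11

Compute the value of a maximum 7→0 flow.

augment #1: 7→2→0 bottleneck 10, total now 10
augment #2: 7→6→0 bottleneck 5, total now 15
augment #3: 7→8→0 bottleneck 18, total now 33
augment #4: 7→2→6→0 bottleneck 7, total now 40
augment #5: 7→8→1→0 bottleneck 3, total now 43

Maximum flow value: 43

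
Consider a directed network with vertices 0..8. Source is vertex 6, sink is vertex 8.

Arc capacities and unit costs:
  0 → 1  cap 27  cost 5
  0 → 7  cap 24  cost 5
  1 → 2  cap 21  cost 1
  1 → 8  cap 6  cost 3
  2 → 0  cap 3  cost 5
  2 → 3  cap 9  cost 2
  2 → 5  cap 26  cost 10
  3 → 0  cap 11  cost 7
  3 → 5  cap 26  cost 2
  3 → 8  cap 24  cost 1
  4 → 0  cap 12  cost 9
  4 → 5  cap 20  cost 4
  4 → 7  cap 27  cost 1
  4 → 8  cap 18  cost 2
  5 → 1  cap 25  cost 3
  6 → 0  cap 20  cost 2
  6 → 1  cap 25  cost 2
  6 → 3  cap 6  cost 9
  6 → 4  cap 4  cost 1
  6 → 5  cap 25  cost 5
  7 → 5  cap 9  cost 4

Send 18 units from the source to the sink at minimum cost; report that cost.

shortest-cost path #1: 6→4→8 push 4 @ unit cost 3 (adds 12)
shortest-cost path #2: 6→1→8 push 6 @ unit cost 5 (adds 30)
shortest-cost path #3: 6→1→2→3→8 push 8 @ unit cost 6 (adds 48)
total cost = 90

Minimum cost for 18 units: 90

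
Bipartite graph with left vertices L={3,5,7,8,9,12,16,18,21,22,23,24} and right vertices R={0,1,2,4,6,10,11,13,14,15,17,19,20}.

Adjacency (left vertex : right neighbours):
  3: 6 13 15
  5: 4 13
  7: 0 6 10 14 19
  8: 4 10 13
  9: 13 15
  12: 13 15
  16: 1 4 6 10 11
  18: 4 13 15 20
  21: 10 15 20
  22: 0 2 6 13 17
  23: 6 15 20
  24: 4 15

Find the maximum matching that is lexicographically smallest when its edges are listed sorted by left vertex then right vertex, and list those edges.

Lex-smallest maximum matching: {(3,6), (5,4), (7,0), (8,10), (9,13), (12,15), (16,1), (18,20), (22,2)}

|M| = 9 (so the lex-smallest maximum matching has 9 edges)
process left vertices in ascending order; for each, take the smallest-labelled available neighbour that still permits 9 edges overall, or leave it unmatched if none does
lex-smallest matching: {3-6, 5-4, 7-0, 8-10, 9-13, 12-15, 16-1, 18-20, 22-2}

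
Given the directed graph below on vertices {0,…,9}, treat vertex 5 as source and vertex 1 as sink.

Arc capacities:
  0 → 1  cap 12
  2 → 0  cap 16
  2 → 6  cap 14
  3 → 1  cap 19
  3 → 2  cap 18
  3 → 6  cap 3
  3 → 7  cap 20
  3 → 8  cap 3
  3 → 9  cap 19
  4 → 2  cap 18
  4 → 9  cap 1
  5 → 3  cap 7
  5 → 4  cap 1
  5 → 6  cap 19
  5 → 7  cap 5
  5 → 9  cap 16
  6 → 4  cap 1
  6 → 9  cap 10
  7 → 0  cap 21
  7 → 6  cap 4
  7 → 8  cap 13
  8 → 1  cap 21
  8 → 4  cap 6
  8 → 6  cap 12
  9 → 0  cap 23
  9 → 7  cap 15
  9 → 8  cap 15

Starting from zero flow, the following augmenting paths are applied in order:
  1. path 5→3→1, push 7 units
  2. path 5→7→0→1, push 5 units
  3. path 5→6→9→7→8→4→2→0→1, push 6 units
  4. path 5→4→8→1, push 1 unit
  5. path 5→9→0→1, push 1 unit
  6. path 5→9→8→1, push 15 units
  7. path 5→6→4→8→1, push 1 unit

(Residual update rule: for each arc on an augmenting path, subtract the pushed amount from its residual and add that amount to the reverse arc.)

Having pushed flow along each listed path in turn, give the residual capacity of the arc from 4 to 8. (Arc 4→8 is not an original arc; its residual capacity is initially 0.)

after path 1 (5→3→1, push 7): res(4,8)=0
after path 2 (5→7→0→1, push 5): res(4,8)=0
after path 3 (5→6→9→7→8→4→2→0→1, push 6): res(4,8)=6
after path 4 (5→4→8→1, push 1): res(4,8)=5
after path 5 (5→9→0→1, push 1): res(4,8)=5
after path 6 (5→9→8→1, push 15): res(4,8)=5
after path 7 (5→6→4→8→1, push 1): res(4,8)=4

Residual capacity of (4,8): 4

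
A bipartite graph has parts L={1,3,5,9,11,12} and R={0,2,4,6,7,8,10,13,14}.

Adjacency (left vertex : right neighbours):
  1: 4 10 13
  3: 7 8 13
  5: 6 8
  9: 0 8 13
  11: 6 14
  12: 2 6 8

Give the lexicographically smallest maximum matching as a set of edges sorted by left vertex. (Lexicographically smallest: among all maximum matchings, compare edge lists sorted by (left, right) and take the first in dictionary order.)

|M| = 6 (so the lex-smallest maximum matching has 6 edges)
process left vertices in ascending order; for each, take the smallest-labelled available neighbour that still permits 6 edges overall, or leave it unmatched if none does
lex-smallest matching: {1-4, 3-7, 5-6, 9-0, 11-14, 12-2}

Lex-smallest maximum matching: {(1,4), (3,7), (5,6), (9,0), (11,14), (12,2)}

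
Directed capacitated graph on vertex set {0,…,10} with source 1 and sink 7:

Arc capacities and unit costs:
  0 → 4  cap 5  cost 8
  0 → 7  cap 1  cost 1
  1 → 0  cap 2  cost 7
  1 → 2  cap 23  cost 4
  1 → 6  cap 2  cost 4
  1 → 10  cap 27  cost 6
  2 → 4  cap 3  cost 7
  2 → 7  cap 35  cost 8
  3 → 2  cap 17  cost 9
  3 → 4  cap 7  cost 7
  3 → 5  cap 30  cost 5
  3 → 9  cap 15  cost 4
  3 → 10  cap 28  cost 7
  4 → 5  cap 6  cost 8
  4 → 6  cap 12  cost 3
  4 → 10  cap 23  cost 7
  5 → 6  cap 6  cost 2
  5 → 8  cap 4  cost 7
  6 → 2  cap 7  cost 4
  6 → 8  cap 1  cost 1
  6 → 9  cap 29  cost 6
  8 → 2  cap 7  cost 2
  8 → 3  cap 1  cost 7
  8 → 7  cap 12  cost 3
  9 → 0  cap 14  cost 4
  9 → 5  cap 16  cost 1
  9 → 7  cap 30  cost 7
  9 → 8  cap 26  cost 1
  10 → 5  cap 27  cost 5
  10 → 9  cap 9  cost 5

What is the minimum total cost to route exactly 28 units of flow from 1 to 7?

Minimum cost for 28 units: 336

shortest-cost path #1: 1→6→8→7 push 1 @ unit cost 8 (adds 8)
shortest-cost path #2: 1→0→7 push 1 @ unit cost 8 (adds 8)
shortest-cost path #3: 1→2→7 push 23 @ unit cost 12 (adds 276)
shortest-cost path #4: 1→6→9→8→7 push 1 @ unit cost 14 (adds 14)
shortest-cost path #5: 1→10→9→8→7 push 2 @ unit cost 15 (adds 30)
total cost = 336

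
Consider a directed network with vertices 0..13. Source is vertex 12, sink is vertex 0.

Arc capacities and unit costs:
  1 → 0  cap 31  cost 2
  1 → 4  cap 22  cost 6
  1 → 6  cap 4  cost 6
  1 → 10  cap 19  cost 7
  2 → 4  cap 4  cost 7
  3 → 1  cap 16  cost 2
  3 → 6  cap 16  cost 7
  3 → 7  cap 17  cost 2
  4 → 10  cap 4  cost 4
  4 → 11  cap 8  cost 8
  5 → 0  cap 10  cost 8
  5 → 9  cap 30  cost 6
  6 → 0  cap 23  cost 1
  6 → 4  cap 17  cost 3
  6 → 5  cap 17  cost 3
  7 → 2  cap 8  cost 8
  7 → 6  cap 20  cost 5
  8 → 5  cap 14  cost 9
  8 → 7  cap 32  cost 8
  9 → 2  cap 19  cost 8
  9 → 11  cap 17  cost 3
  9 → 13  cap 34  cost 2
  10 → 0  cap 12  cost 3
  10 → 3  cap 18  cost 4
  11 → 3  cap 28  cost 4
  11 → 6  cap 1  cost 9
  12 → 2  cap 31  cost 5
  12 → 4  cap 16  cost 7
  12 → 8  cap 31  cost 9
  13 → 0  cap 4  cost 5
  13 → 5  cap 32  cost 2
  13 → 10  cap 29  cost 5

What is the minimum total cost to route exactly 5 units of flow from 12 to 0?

shortest-cost path #1: 12→4→10→0 push 4 @ unit cost 14 (adds 56)
shortest-cost path #2: 12→4→11→3→1→0 push 1 @ unit cost 23 (adds 23)
total cost = 79

Minimum cost for 5 units: 79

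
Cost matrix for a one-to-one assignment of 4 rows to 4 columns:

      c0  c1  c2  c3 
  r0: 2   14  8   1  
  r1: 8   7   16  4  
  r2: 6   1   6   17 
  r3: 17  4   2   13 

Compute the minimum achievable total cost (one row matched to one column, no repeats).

optimal assignment: row0→col0 (cost 2), row1→col3 (cost 4), row2→col1 (cost 1), row3→col2 (cost 2)
total = 2 + 4 + 1 + 2 = 9

Minimum assignment cost: 9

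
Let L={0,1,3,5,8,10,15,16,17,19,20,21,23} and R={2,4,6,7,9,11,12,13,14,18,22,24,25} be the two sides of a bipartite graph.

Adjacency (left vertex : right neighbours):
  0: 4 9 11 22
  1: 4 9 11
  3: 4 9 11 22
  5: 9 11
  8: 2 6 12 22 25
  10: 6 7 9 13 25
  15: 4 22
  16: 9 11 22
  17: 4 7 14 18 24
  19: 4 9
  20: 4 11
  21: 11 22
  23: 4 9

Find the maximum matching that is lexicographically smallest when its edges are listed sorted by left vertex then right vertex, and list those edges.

Lex-smallest maximum matching: {(0,4), (1,9), (3,11), (8,2), (10,6), (15,22), (17,7)}

|M| = 7 (so the lex-smallest maximum matching has 7 edges)
process left vertices in ascending order; for each, take the smallest-labelled available neighbour that still permits 7 edges overall, or leave it unmatched if none does
lex-smallest matching: {0-4, 1-9, 3-11, 8-2, 10-6, 15-22, 17-7}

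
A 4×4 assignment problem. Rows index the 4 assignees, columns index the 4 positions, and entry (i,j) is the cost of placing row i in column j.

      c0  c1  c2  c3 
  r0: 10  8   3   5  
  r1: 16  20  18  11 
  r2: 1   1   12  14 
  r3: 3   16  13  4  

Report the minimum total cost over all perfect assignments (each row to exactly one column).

Minimum assignment cost: 18

optimal assignment: row0→col2 (cost 3), row1→col3 (cost 11), row2→col1 (cost 1), row3→col0 (cost 3)
total = 3 + 11 + 1 + 3 = 18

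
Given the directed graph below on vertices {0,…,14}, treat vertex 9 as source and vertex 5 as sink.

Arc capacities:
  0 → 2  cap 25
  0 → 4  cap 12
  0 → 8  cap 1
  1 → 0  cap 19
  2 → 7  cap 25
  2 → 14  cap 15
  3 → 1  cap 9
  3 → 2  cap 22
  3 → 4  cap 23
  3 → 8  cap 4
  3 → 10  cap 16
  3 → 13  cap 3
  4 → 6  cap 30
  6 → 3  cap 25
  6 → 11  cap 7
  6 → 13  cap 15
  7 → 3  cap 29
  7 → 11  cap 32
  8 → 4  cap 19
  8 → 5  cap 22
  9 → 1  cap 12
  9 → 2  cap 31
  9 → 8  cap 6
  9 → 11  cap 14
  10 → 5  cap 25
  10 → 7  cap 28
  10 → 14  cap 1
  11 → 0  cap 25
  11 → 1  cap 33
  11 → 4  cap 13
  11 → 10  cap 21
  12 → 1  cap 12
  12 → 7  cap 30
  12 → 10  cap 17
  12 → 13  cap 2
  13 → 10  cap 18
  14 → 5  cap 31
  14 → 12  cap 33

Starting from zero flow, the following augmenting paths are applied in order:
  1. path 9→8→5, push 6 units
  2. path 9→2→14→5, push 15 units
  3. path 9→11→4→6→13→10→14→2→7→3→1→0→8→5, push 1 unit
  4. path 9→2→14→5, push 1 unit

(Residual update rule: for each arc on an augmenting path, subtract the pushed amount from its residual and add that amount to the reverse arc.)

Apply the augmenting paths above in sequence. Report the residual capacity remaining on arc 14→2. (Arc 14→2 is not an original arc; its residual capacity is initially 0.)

Residual capacity of (14,2): 15

after path 1 (9→8→5, push 6): res(14,2)=0
after path 2 (9→2→14→5, push 15): res(14,2)=15
after path 3 (9→11→4→6→13→10→14→2→7→3→1→0→8→5, push 1): res(14,2)=14
after path 4 (9→2→14→5, push 1): res(14,2)=15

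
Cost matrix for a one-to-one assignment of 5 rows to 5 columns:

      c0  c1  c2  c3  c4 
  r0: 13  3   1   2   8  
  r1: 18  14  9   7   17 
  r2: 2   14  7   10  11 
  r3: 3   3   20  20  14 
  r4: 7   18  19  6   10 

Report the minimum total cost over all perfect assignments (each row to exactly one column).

Minimum assignment cost: 23

optimal assignment: row0→col2 (cost 1), row1→col3 (cost 7), row2→col0 (cost 2), row3→col1 (cost 3), row4→col4 (cost 10)
total = 1 + 7 + 2 + 3 + 10 = 23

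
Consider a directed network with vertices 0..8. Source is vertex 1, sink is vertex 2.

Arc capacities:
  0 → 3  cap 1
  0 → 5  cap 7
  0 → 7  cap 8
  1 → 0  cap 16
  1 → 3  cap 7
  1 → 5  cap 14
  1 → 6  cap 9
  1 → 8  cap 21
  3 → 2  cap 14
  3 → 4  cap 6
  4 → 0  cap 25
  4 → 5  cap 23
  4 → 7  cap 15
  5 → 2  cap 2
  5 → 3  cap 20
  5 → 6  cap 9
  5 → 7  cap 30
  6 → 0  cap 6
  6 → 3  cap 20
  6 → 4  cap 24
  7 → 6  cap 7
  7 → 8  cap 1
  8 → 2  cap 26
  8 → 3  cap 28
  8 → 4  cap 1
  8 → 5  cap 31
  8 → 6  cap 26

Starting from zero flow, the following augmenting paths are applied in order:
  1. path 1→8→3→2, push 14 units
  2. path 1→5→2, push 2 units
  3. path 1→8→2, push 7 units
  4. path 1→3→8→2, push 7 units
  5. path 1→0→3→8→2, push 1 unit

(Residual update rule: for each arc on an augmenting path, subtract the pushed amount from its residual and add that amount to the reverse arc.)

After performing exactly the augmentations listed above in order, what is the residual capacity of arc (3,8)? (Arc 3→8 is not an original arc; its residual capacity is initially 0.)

Residual capacity of (3,8): 6

after path 1 (1→8→3→2, push 14): res(3,8)=14
after path 2 (1→5→2, push 2): res(3,8)=14
after path 3 (1→8→2, push 7): res(3,8)=14
after path 4 (1→3→8→2, push 7): res(3,8)=7
after path 5 (1→0→3→8→2, push 1): res(3,8)=6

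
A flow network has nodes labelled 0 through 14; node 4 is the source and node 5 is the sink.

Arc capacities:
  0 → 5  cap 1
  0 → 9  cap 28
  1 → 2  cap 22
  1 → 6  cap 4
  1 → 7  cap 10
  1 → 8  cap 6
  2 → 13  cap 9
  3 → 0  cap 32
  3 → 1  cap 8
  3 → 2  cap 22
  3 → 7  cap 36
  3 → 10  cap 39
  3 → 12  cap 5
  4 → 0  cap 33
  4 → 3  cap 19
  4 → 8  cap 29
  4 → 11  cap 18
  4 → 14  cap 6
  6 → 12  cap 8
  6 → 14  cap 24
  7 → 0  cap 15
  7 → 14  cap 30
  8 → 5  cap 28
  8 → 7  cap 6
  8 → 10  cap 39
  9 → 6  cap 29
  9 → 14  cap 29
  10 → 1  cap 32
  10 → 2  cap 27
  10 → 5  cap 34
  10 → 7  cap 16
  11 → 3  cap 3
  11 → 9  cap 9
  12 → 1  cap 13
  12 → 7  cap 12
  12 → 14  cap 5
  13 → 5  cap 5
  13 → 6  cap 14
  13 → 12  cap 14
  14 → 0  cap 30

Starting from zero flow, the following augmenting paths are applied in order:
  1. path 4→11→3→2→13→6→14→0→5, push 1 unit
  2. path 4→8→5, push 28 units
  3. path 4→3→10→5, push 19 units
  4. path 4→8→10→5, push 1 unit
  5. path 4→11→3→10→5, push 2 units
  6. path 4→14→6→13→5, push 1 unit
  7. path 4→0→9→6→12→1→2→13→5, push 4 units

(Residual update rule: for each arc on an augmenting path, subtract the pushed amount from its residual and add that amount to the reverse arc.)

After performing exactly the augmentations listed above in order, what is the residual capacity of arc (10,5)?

after path 1 (4→11→3→2→13→6→14→0→5, push 1): res(10,5)=34
after path 2 (4→8→5, push 28): res(10,5)=34
after path 3 (4→3→10→5, push 19): res(10,5)=15
after path 4 (4→8→10→5, push 1): res(10,5)=14
after path 5 (4→11→3→10→5, push 2): res(10,5)=12
after path 6 (4→14→6→13→5, push 1): res(10,5)=12
after path 7 (4→0→9→6→12→1→2→13→5, push 4): res(10,5)=12

Residual capacity of (10,5): 12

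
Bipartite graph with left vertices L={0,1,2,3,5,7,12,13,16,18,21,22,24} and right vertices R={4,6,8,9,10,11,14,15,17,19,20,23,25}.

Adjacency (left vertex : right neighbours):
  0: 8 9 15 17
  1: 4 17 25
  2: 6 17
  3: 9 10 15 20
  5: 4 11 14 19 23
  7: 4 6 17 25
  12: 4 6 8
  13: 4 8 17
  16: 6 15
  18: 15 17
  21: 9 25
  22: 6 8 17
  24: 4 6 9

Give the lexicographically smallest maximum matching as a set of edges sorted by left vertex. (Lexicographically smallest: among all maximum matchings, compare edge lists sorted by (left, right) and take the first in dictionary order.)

|M| = 9 (so the lex-smallest maximum matching has 9 edges)
process left vertices in ascending order; for each, take the smallest-labelled available neighbour that still permits 9 edges overall, or leave it unmatched if none does
lex-smallest matching: {0-8, 1-4, 2-6, 3-10, 5-11, 7-17, 16-15, 21-25, 24-9}

Lex-smallest maximum matching: {(0,8), (1,4), (2,6), (3,10), (5,11), (7,17), (16,15), (21,25), (24,9)}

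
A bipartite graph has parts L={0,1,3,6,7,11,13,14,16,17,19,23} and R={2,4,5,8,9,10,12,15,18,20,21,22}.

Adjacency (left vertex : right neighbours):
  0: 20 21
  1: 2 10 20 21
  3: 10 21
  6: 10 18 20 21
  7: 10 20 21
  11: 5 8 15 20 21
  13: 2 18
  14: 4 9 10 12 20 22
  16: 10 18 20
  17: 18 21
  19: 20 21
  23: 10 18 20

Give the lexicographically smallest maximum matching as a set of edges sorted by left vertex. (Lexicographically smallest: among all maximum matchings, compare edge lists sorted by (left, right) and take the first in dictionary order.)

|M| = 7 (so the lex-smallest maximum matching has 7 edges)
process left vertices in ascending order; for each, take the smallest-labelled available neighbour that still permits 7 edges overall, or leave it unmatched if none does
lex-smallest matching: {0-20, 1-2, 3-10, 6-18, 7-21, 11-5, 14-4}

Lex-smallest maximum matching: {(0,20), (1,2), (3,10), (6,18), (7,21), (11,5), (14,4)}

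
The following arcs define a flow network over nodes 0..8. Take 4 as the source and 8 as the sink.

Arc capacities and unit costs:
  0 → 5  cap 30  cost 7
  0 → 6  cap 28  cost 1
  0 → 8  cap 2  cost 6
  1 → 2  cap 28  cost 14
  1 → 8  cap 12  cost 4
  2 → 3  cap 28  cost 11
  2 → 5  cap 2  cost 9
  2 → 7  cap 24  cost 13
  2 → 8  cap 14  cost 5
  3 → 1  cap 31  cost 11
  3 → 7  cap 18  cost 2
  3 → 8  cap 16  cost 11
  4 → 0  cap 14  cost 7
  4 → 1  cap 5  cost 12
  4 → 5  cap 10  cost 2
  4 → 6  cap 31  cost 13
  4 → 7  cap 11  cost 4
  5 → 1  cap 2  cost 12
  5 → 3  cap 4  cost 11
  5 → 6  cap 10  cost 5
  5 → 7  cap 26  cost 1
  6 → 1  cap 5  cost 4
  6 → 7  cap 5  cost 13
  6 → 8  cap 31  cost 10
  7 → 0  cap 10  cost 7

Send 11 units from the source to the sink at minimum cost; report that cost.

shortest-cost path #1: 4→0→8 push 2 @ unit cost 13 (adds 26)
shortest-cost path #2: 4→5→6→1→8 push 5 @ unit cost 15 (adds 75)
shortest-cost path #3: 4→1→8 push 4 @ unit cost 16 (adds 64)
total cost = 165

Minimum cost for 11 units: 165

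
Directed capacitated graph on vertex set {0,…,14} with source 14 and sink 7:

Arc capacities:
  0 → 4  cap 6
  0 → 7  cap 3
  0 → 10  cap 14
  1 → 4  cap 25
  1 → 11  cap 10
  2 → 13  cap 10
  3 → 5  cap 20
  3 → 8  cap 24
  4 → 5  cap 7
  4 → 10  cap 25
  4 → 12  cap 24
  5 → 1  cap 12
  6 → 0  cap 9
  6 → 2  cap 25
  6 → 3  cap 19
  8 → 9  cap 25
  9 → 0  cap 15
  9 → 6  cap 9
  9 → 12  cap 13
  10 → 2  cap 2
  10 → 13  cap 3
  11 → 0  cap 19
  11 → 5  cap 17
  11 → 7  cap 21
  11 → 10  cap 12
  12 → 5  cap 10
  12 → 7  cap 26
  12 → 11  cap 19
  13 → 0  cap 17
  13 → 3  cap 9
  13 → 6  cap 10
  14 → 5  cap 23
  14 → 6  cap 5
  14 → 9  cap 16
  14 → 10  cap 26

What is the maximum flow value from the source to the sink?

augment #1: 14→6→0→7 bottleneck 3, total now 3
augment #2: 14→9→12→7 bottleneck 13, total now 16
augment #3: 14→5→1→11→7 bottleneck 10, total now 26
augment #4: 14→5→1→4→12→7 bottleneck 2, total now 28
augment #5: 14→6→0→4→12→7 bottleneck 2, total now 30
augment #6: 14→9→0→4→12→7 bottleneck 3, total now 33
augment #7: 14→10→13→0→4→12→7 bottleneck 1, total now 34

Maximum flow value: 34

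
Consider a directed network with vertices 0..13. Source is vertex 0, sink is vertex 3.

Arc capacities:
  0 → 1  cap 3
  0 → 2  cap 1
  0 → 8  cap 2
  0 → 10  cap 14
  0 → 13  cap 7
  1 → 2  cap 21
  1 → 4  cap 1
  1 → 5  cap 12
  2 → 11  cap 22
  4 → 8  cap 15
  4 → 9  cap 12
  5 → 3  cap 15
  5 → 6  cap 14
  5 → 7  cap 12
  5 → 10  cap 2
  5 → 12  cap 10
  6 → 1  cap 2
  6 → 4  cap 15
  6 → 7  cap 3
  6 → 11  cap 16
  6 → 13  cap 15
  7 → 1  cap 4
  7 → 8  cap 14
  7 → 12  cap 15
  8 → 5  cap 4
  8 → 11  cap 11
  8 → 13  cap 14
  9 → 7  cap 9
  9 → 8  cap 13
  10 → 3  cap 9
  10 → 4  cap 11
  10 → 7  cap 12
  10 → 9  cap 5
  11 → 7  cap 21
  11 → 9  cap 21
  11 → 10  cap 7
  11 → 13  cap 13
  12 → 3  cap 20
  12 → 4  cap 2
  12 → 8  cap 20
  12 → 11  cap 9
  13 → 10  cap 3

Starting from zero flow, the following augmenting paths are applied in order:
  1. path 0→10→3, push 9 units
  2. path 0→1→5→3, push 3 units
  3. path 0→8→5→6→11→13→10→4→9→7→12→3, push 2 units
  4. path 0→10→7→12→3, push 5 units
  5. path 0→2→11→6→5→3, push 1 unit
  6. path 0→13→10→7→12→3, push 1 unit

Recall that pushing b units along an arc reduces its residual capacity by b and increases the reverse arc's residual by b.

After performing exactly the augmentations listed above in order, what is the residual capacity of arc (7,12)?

after path 1 (0→10→3, push 9): res(7,12)=15
after path 2 (0→1→5→3, push 3): res(7,12)=15
after path 3 (0→8→5→6→11→13→10→4→9→7→12→3, push 2): res(7,12)=13
after path 4 (0→10→7→12→3, push 5): res(7,12)=8
after path 5 (0→2→11→6→5→3, push 1): res(7,12)=8
after path 6 (0→13→10→7→12→3, push 1): res(7,12)=7

Residual capacity of (7,12): 7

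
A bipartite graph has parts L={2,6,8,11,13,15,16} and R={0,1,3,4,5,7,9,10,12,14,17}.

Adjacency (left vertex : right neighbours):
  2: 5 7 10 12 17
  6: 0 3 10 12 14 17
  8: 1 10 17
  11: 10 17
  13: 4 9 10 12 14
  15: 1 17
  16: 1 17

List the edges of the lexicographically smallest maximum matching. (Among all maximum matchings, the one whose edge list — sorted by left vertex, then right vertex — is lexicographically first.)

Lex-smallest maximum matching: {(2,5), (6,0), (8,1), (11,10), (13,4), (15,17)}

|M| = 6 (so the lex-smallest maximum matching has 6 edges)
process left vertices in ascending order; for each, take the smallest-labelled available neighbour that still permits 6 edges overall, or leave it unmatched if none does
lex-smallest matching: {2-5, 6-0, 8-1, 11-10, 13-4, 15-17}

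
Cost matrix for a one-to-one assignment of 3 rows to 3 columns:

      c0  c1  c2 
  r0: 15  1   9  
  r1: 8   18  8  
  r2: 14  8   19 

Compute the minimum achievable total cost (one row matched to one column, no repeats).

Minimum assignment cost: 23

optimal assignment: row0→col1 (cost 1), row1→col2 (cost 8), row2→col0 (cost 14)
total = 1 + 8 + 14 = 23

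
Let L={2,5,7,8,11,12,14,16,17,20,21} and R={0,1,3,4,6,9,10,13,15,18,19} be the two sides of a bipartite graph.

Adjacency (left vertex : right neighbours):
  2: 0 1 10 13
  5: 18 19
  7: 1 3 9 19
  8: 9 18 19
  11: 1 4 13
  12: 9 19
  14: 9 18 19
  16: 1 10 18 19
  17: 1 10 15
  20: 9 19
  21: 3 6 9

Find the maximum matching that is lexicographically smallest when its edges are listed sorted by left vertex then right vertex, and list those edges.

|M| = 9 (so the lex-smallest maximum matching has 9 edges)
process left vertices in ascending order; for each, take the smallest-labelled available neighbour that still permits 9 edges overall, or leave it unmatched if none does
lex-smallest matching: {2-0, 5-18, 7-1, 8-9, 11-4, 12-19, 16-10, 17-15, 21-3}

Lex-smallest maximum matching: {(2,0), (5,18), (7,1), (8,9), (11,4), (12,19), (16,10), (17,15), (21,3)}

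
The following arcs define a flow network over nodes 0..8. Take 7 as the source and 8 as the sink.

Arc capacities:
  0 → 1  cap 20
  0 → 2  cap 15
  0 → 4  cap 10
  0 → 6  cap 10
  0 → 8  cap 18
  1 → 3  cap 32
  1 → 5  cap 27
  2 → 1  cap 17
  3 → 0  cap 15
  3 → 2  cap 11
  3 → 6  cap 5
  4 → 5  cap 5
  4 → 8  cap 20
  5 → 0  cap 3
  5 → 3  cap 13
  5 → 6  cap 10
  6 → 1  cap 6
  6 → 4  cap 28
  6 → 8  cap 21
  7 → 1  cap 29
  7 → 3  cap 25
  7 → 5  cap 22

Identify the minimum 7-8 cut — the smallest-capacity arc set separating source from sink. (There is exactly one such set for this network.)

augment #1: 7→3→0→8 push 15
augment #2: 7→3→6→8 push 5
augment #3: 7→5→0→8 push 3
augment #4: 7→5→6→8 push 10
max flow = 33; residual-reachable set from 7 gives S-side
cut edges (S→T): {(3,0), (3,6), (5,0), (5,6)} total cap 33

Min-cut arcs: {(3,0), (3,6), (5,0), (5,6)} (total capacity 33)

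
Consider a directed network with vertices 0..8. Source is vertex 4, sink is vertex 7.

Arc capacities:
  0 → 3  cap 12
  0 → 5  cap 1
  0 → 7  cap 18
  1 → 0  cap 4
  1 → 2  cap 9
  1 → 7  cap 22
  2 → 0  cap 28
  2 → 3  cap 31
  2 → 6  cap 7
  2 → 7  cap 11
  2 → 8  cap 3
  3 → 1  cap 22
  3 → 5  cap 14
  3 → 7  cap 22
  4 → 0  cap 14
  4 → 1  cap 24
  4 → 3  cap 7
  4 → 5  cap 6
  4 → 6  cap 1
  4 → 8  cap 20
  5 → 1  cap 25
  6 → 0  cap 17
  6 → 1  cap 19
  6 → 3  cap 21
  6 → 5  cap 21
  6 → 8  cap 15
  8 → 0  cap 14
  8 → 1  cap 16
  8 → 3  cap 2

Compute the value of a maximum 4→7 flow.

augment #1: 4→0→7 bottleneck 14, total now 14
augment #2: 4→1→7 bottleneck 22, total now 36
augment #3: 4→3→7 bottleneck 7, total now 43
augment #4: 4→1→0→7 bottleneck 2, total now 45
augment #5: 4→6→0→7 bottleneck 1, total now 46
augment #6: 4→8→0→7 bottleneck 1, total now 47
augment #7: 4→8→3→7 bottleneck 2, total now 49
augment #8: 4→5→1→2→7 bottleneck 6, total now 55
augment #9: 4→8→0→3→7 bottleneck 12, total now 67
augment #10: 4→8→1→2→7 bottleneck 3, total now 70
augment #11: 4→8→0→6→3→7 bottleneck 1, total now 71

Maximum flow value: 71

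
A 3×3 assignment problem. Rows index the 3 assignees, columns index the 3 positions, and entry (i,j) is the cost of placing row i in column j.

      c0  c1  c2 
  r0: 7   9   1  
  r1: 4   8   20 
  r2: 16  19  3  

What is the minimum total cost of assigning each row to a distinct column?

Minimum assignment cost: 16

optimal assignment: row0→col1 (cost 9), row1→col0 (cost 4), row2→col2 (cost 3)
total = 9 + 4 + 3 = 16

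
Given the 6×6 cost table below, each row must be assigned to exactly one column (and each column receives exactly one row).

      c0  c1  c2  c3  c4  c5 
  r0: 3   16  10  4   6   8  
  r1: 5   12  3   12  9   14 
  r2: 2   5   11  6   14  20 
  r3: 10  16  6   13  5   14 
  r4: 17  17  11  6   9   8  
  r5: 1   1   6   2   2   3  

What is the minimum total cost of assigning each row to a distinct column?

Minimum assignment cost: 23

optimal assignment: row0→col3 (cost 4), row1→col2 (cost 3), row2→col0 (cost 2), row3→col4 (cost 5), row4→col5 (cost 8), row5→col1 (cost 1)
total = 4 + 3 + 2 + 5 + 8 + 1 = 23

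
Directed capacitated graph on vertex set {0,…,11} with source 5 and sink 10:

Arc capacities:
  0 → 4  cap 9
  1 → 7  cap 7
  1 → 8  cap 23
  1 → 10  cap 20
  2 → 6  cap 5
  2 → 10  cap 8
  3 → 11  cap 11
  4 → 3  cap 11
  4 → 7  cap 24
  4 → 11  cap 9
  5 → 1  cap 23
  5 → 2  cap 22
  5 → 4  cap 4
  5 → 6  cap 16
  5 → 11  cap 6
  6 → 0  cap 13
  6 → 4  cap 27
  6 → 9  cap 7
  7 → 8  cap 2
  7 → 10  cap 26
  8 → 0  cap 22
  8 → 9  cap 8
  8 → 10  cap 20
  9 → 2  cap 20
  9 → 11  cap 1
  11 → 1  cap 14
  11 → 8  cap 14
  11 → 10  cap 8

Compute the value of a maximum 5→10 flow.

augment #1: 5→1→10 bottleneck 20, total now 20
augment #2: 5→2→10 bottleneck 8, total now 28
augment #3: 5→11→10 bottleneck 6, total now 34
augment #4: 5→1→7→10 bottleneck 3, total now 37
augment #5: 5→4→7→10 bottleneck 4, total now 41
augment #6: 5→6→4→7→10 bottleneck 16, total now 57
augment #7: 5→2→6→4→7→10 bottleneck 3, total now 60
augment #8: 5→2→6→4→11→10 bottleneck 2, total now 62

Maximum flow value: 62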